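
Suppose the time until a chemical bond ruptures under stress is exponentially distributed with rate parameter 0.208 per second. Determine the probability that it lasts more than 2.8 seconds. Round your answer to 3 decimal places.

P(X > 2.8) = e^(−λ·2.8) = e^(−0.5824) ≈ 0.559.

0.559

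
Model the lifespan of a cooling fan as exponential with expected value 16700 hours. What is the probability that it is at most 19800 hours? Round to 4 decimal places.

0.6944

The rate is λ = 1/16700 = 0.0000598802 per hour.
P(X ≤ 19800) = 1 − e^(−λ·19800) = 1 − e^(−1.1856) ≈ 0.6944.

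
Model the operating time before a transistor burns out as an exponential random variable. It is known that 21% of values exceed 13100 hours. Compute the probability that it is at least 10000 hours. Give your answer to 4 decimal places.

0.3038

e^(−λ·13100) = 0.21 ⇒ λ = −ln(0.21)/13100 = 0.000119133.
P(X > 10000) = e^(−0.000119133·10000) = e^(−1.1913) ≈ 0.3038.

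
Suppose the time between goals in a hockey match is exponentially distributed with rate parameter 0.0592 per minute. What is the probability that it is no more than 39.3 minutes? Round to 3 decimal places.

0.902

P(X ≤ 39.3) = 1 − e^(−λ·39.3) = 1 − e^(−2.3266) ≈ 0.902.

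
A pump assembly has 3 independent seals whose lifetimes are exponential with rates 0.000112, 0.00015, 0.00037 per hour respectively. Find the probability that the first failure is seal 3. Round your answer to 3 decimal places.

The time to first failure is exponential with rate Σλ = 0.000112 + 0.00015 + 0.00037 = 0.000632.
P(seal 3 first) = λ_3/Σλ = 0.00037/0.000632 ≈ 0.585.

0.585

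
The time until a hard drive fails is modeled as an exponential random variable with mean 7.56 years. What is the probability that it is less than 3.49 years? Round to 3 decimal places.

0.370

The rate is λ = 1/7.56 = 0.132275 per year.
P(X ≤ 3.49) = 1 − e^(−λ·3.49) = 1 − e^(−0.46164) ≈ 0.370.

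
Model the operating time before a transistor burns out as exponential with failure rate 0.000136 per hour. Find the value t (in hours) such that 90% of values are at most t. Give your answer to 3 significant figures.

16900

Set 1 − e^(−λt) = 0.9, so t = −ln(0.1)/λ = 2.3026/0.000136 ≈ 16930.8 hours.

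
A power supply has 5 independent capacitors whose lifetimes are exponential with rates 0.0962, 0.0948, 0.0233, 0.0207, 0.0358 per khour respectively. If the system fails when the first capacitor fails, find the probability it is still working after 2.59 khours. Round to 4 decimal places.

0.4959

The time to first failure is exponential with rate Σλ = 0.0962 + 0.0948 + 0.0233 + 0.0207 + 0.0358 = 0.2708.
P(min > 2.59) = e^(−0.2708·2.59) = e^(−0.70137) ≈ 0.4959.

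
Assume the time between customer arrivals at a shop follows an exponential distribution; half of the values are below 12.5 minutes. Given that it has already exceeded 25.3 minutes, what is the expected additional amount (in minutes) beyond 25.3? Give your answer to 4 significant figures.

18.03

For an exponential, median = ln(2)/λ, so λ = ln 2 / 12.5 = 0.0554518 per minute.
By memorylessness, the remaining amount past any threshold is again Exp(λ) with mean 1/λ = 18.0337 minutes.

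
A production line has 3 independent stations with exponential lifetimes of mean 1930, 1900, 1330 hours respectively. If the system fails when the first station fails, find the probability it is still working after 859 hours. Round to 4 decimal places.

0.2137

The first failure time is exponential with rate Σλ_i = 1/1930 + 1/1900 + 1/1330 = 0.00179633 per hour.
P(min > 859) = e^(−0.00179633·859) = e^(−1.543) ≈ 0.2137.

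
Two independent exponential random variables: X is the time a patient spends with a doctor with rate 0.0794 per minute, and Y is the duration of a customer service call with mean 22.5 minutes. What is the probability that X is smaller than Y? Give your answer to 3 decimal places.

λ_1 = 0.0794, λ_2 = 1/22.5 = 0.0444444.
For independent exponentials, P(X < Y) = λ_1/(λ_1+λ_2) = 0.0794/0.123844 ≈ 0.641.

0.641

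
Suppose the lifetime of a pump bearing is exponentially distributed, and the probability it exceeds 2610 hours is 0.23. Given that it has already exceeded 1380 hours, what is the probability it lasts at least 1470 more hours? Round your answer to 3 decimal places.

0.437

From e^(−λ·2610) = 0.23, λ = −ln(0.23)/2610 = 0.000563094.
Memoryless: P(X > 1380+1470 | X > 1380) = P(X > 1470) = e^(−0.000563094·1470) ≈ 0.437.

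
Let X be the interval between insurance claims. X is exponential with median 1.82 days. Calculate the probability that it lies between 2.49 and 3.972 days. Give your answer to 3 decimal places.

For an exponential, median = ln(2)/λ, so λ = ln 2 / 1.82 = 0.38085 per day.
P(2.49 < X < 3.972) = e^(−λ·2.49) − e^(−λ·3.972) = 0.38739 − 0.22031 ≈ 0.167.

0.167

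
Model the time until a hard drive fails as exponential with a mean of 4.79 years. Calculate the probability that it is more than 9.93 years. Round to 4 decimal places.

The rate is λ = 1/4.79 = 0.208768 per year.
P(X > 9.93) = e^(−λ·9.93) = e^(−2.0731) ≈ 0.1258.

0.1258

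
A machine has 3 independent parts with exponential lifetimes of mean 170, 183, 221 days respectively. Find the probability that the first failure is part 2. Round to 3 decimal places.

0.344

Rates: λ_i = 1/mean_i → 0.00588235, 0.00546448, 0.00452489; Σλ = 0.0158717.
P(part 2 first) = λ_2/Σλ = 0.00546448/0.0158717 ≈ 0.344.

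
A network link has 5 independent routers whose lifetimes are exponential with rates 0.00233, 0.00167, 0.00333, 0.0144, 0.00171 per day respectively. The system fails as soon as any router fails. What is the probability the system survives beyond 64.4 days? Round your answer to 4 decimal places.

The time to first failure is exponential with rate Σλ = 0.00233 + 0.00167 + 0.00333 + 0.0144 + 0.00171 = 0.02344.
P(min > 64.4) = e^(−0.02344·64.4) = e^(−1.5095) ≈ 0.2210.

0.2210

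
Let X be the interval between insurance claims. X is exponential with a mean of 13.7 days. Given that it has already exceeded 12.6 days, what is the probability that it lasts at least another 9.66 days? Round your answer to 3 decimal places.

The rate is λ = 1/13.7 = 0.0729927 per day.
P(X > s+t | X > s) = e^(−λ(s+t))/e^(−λs) = e^(−λt), independent of s = 12.6.
P(X > 9.66) = e^(−0.70511) ≈ 0.494.

0.494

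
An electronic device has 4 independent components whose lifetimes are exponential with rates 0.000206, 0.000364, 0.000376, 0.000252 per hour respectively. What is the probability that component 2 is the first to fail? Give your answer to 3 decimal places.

The time to first failure is exponential with rate Σλ = 0.000206 + 0.000364 + 0.000376 + 0.000252 = 0.001198.
P(component 2 first) = λ_2/Σλ = 0.000364/0.001198 ≈ 0.304.

0.304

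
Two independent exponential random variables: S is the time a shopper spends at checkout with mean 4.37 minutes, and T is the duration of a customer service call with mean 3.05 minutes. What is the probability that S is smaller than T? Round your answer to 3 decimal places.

0.411

λ_1 = 1/4.37 = 0.228833, λ_2 = 1/3.05 = 0.327869.
For independent exponentials, P(S < T) = λ_1/(λ_1+λ_2) = 0.228833/0.556702 ≈ 0.411.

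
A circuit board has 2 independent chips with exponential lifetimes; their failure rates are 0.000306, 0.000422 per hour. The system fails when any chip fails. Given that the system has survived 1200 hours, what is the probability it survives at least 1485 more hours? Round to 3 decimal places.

0.339

Time to first failure ~ Exp(Σλ) with Σλ = 0.000728.
By memorylessness, P(T > 1200+1485 | T > 1200) = P(T > 1485) = e^(−0.000728·1485) ≈ 0.339.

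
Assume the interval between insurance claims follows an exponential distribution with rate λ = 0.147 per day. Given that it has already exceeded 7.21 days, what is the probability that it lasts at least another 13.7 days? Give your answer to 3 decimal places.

0.133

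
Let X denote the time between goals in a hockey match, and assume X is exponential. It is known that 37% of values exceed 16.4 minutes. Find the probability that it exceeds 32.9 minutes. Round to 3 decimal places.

0.136

e^(−λ·16.4) = 0.37 ⇒ λ = −ln(0.37)/16.4 = 0.0606251.
P(X > 32.9) = e^(−0.0606251·32.9) = e^(−1.9946) ≈ 0.136.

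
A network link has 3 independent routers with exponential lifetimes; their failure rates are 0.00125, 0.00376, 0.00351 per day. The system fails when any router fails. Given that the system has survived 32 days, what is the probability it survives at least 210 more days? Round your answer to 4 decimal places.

0.1671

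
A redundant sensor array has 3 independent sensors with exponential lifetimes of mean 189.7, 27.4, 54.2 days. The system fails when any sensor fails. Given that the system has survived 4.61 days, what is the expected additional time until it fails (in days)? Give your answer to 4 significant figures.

16.61

First-failure rate Σλ = 1/189.7 + 1/27.4 + 1/54.2 = 0.060218.
By memorylessness the expected residual is 1/Σλ = 16.6063 days, regardless of the 4.61 already elapsed.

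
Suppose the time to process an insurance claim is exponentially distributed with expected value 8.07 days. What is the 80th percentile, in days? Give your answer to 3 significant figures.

13.0

The rate is λ = 1/8.07 = 0.123916 per day.
Set 1 − e^(−λt) = 0.8, so t = −ln(0.2)/λ = 1.6094/0.123916 ≈ 12.9882 days.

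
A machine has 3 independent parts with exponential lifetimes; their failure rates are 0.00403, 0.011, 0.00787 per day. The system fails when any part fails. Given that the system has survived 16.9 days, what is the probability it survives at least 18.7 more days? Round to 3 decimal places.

0.652

Time to first failure ~ Exp(Σλ) with Σλ = 0.0229.
By memorylessness, P(T > 16.9+18.7 | T > 16.9) = P(T > 18.7) = e^(−0.0229·18.7) ≈ 0.652.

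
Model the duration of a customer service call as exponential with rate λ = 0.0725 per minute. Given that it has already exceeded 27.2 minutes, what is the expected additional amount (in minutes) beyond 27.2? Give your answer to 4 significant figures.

By memorylessness, the remaining amount past any threshold is again Exp(λ) with mean 1/λ = 13.7931 minutes.

13.79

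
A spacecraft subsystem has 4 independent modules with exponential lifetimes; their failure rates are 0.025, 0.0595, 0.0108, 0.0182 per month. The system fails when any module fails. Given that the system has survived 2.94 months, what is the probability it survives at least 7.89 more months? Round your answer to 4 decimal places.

0.4084

Time to first failure ~ Exp(Σλ) with Σλ = 0.1135.
By memorylessness, P(T > 2.94+7.89 | T > 2.94) = P(T > 7.89) = e^(−0.1135·7.89) ≈ 0.4084.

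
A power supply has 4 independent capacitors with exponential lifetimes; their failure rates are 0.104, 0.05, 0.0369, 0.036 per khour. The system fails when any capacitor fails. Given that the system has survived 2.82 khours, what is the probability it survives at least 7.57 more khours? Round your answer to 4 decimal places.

Time to first failure ~ Exp(Σλ) with Σλ = 0.2269.
By memorylessness, P(T > 2.82+7.57 | T > 2.82) = P(T > 7.57) = e^(−0.2269·7.57) ≈ 0.1795.

0.1795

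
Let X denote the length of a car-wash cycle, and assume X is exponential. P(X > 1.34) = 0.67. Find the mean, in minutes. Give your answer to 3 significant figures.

3.35

e^(−λ·1.34) = 0.67 ⇒ λ = −ln(0.67)/1.34 = 0.298864.
Mean = 1/λ = 3.34601 minutes.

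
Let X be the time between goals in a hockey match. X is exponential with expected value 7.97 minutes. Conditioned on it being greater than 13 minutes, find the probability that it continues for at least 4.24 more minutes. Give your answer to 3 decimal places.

0.587

The rate is λ = 1/7.97 = 0.125471 per minute.
The exponential is memoryless, so the remaining time is again Exp(λ): the condition X > 13 is irrelevant.
P(X > 4.24) = e^(−0.53199) ≈ 0.587.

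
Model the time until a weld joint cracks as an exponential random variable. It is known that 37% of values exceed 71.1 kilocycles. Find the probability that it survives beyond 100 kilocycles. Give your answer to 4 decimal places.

0.2470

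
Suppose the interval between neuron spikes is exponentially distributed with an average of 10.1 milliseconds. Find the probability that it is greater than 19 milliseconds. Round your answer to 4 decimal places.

0.1524

The rate is λ = 1/10.1 = 0.0990099 per millisecond.
P(X > 19) = e^(−λ·19) = e^(−1.8812) ≈ 0.1524.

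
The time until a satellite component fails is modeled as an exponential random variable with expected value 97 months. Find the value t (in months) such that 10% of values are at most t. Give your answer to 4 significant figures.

The rate is λ = 1/97 = 0.0103093 per month.
Set 1 − e^(−λt) = 0.1, so t = −ln(0.9)/λ = 0.10536/0.0103093 ≈ 10.22 months.

10.22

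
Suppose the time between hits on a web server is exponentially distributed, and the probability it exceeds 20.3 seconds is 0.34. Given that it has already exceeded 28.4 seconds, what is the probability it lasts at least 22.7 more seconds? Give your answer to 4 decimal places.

From e^(−λ·20.3) = 0.34, λ = −ln(0.34)/20.3 = 0.0531433.
Memoryless: P(X > 28.4+22.7 | X > 28.4) = P(X > 22.7) = e^(−0.0531433·22.7) ≈ 0.2993.

0.2993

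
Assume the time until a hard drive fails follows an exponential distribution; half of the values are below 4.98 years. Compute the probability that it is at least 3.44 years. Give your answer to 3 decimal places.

For an exponential, median = ln(2)/λ, so λ = ln 2 / 4.98 = 0.139186 per year.
P(X > 3.44) = e^(−λ·3.44) = e^(−0.4788) ≈ 0.620.

0.620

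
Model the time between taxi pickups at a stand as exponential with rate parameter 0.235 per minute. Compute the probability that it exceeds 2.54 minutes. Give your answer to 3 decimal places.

P(X > 2.54) = e^(−λ·2.54) = e^(−0.5969) ≈ 0.551.

0.551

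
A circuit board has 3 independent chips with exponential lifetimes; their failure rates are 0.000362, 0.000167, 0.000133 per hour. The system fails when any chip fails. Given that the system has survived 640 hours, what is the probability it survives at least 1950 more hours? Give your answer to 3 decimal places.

Time to first failure ~ Exp(Σλ) with Σλ = 0.000662.
By memorylessness, P(T > 640+1950 | T > 640) = P(T > 1950) = e^(−0.000662·1950) ≈ 0.275.

0.275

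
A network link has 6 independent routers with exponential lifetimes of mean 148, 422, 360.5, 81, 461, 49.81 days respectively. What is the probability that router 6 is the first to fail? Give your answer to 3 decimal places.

Rates: λ_i = 1/mean_i → 0.00675676, 0.00236967, 0.00277393, 0.0123457, 0.0021692, 0.0200763; Σλ = 0.0464915.
P(router 6 first) = λ_6/Σλ = 0.0200763/0.0464915 ≈ 0.432.

0.432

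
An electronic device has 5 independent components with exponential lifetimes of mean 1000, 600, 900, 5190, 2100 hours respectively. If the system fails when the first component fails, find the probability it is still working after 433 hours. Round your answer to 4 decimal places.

The first failure time is exponential with rate Σλ_i = 1/1000 + 1/600 + 1/900 + 1/5190 + 1/2100 = 0.00444665 per hour.
P(min > 433) = e^(−0.00444665·433) = e^(−1.9254) ≈ 0.1458.

0.1458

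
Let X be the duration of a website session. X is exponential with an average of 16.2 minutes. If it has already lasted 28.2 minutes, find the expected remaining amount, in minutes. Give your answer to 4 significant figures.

16.20

The rate is λ = 1/16.2 = 0.0617284 per minute.
By memorylessness, the remaining amount past any threshold is again Exp(λ) with mean 1/λ = 16.2 minutes.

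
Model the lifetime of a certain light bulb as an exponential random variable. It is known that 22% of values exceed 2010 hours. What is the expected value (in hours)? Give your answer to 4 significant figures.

e^(−λ·2010) = 0.22 ⇒ λ = −ln(0.22)/2010 = 0.000753297.
Mean = 1/λ = 1327.5 hours.

1327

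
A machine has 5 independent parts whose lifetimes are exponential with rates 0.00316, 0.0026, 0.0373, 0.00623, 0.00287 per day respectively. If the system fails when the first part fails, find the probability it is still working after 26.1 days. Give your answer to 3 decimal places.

The time to first failure is exponential with rate Σλ = 0.00316 + 0.0026 + 0.0373 + 0.00623 + 0.00287 = 0.05216.
P(min > 26.1) = e^(−0.05216·26.1) = e^(−1.3614) ≈ 0.256.

0.256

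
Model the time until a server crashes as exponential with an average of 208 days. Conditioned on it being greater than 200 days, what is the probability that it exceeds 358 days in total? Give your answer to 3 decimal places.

The rate is λ = 1/208 = 0.00480769 per day.
The exponential is memoryless, so the remaining time is again Exp(λ): the condition X > 200 is irrelevant.
P(X > 158) = e^(−0.75962) ≈ 0.468.

0.468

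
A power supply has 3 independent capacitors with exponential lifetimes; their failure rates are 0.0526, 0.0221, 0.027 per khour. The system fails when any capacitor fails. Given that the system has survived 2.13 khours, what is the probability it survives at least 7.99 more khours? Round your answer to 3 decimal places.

Time to first failure ~ Exp(Σλ) with Σλ = 0.1017.
By memorylessness, P(T > 2.13+7.99 | T > 2.13) = P(T > 7.99) = e^(−0.1017·7.99) ≈ 0.444.

0.444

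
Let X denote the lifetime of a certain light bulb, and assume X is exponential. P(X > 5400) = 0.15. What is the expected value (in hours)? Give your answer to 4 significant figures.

e^(−λ·5400) = 0.15 ⇒ λ = −ln(0.15)/5400 = 0.000351319.
Mean = 1/λ = 2846.42 hours.

2846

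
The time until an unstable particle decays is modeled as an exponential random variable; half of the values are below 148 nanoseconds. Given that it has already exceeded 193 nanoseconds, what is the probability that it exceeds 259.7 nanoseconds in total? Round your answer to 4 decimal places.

0.7317

For an exponential, median = ln(2)/λ, so λ = ln 2 / 148 = 0.00468343 per nanosecond.
P(X > s+t | X > s) = e^(−λ(s+t))/e^(−λs) = e^(−λt), independent of s = 193.
P(X > 66.7) = e^(−0.31238) ≈ 0.7317.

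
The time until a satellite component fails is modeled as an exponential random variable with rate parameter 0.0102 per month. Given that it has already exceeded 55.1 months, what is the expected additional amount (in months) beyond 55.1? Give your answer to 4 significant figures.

98.04

By memorylessness, the remaining amount past any threshold is again Exp(λ) with mean 1/λ = 98.0392 months.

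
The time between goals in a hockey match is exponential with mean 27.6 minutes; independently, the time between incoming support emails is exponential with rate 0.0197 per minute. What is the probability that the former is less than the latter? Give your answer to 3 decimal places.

0.648

λ_1 = 1/27.6 = 0.0362319, λ_2 = 0.0197.
For independent exponentials, P(the former < the latter) = λ_1/(λ_1+λ_2) = 0.0362319/0.0559319 ≈ 0.648.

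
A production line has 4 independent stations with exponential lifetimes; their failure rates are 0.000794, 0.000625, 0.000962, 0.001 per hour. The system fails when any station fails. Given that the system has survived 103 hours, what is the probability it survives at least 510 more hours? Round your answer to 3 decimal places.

0.178

Time to first failure ~ Exp(Σλ) with Σλ = 0.003381.
By memorylessness, P(T > 103+510 | T > 103) = P(T > 510) = e^(−0.003381·510) ≈ 0.178.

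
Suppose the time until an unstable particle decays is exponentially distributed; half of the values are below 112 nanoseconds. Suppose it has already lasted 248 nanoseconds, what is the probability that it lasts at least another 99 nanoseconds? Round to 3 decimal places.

0.542

For an exponential, median = ln(2)/λ, so λ = ln 2 / 112 = 0.00618881 per nanosecond.
P(X > s+t | X > s) = e^(−λ(s+t))/e^(−λs) = e^(−λt), independent of s = 248.
P(X > 99) = e^(−0.61269) ≈ 0.542.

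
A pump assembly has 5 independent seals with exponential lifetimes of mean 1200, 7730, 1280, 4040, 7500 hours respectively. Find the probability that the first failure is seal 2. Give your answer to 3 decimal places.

Rates: λ_i = 1/mean_i → 0.000833333, 0.000129366, 0.00078125, 0.000247525, 0.000133333; Σλ = 0.00212481.
P(seal 2 first) = λ_2/Σλ = 0.000129366/0.00212481 ≈ 0.061.

0.061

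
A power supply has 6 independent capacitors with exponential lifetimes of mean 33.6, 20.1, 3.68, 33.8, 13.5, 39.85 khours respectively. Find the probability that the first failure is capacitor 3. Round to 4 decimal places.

Rates: λ_i = 1/mean_i → 0.0297619, 0.0497512, 0.271739, 0.0295858, 0.0740741, 0.0250941; Σλ = 0.480006.
P(capacitor 3 first) = λ_3/Σλ = 0.271739/0.480006 ≈ 0.5661.

0.5661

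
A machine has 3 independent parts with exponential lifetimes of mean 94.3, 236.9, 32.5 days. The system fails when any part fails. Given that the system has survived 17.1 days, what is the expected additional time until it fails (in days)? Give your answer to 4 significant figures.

First-failure rate Σλ = 1/94.3 + 1/236.9 + 1/32.5 = 0.0455949.
By memorylessness the expected residual is 1/Σλ = 21.9323 days, regardless of the 17.1 already elapsed.

21.93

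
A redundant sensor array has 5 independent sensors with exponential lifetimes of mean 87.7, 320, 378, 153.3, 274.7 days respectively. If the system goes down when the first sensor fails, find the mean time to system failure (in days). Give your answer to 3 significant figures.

36.6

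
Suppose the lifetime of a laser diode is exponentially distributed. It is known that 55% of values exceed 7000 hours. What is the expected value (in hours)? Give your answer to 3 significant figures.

11700

e^(−λ·7000) = 0.55 ⇒ λ = −ln(0.55)/7000 = 0.0000854053.
Mean = 1/λ = 11708.9 hours.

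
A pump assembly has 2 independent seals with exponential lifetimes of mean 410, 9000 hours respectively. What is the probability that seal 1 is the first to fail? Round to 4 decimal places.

0.9564

Rates: λ_i = 1/mean_i → 0.00243902, 0.000111111; Σλ = 0.00255014.
P(seal 1 first) = λ_1/Σλ = 0.00243902/0.00255014 ≈ 0.9564.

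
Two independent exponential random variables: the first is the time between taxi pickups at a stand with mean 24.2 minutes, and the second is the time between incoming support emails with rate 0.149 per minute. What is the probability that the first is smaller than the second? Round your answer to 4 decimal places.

0.2171

λ_1 = 1/24.2 = 0.0413223, λ_2 = 0.149.
For independent exponentials, P(the first < the second) = λ_1/(λ_1+λ_2) = 0.0413223/0.190322 ≈ 0.2171.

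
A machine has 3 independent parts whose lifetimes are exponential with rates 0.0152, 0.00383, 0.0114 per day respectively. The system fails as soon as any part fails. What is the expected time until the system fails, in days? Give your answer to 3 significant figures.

32.9

The time to first failure is exponential with rate Σλ = 0.0152 + 0.00383 + 0.0114 = 0.03043.
E[min] = 1/Σλ = 1/0.03043 = 32.8623 days.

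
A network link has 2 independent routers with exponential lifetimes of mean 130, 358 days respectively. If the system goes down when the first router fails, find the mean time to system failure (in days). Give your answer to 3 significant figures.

95.4

The first failure time is exponential with rate Σλ_i = 1/130 + 1/358 = 0.0104856 per day.
E[min] = 1/Σλ = 1/0.0104856 = 95.3689 days.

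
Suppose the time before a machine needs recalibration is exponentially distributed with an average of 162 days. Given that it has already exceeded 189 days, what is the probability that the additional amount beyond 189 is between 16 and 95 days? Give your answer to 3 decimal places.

The rate is λ = 1/162 = 0.00617284 per day.
Memoryless: the residual past 189 is again Exp(λ).
P(16 < residual < 95) = e^(−λ·16) − e^(−λ·95) = 0.90596 − 0.55632 ≈ 0.350.

0.350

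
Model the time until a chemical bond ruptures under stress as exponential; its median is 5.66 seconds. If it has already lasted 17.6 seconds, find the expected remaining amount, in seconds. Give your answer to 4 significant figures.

For an exponential, median = ln(2)/λ, so λ = ln 2 / 5.66 = 0.122464 per second.
By memorylessness, the remaining amount past any threshold is again Exp(λ) with mean 1/λ = 8.16565 seconds.

8.166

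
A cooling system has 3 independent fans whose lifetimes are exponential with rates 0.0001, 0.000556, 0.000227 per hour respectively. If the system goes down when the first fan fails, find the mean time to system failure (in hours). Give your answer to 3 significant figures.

The time to first failure is exponential with rate Σλ = 0.0001 + 0.000556 + 0.000227 = 0.000883.
E[min] = 1/Σλ = 1/0.000883 = 1132.5 hours.

1130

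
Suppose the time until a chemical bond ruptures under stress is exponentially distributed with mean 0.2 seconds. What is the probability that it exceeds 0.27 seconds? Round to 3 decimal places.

0.259

The rate is λ = 1/0.2 = 5 per second.
P(X > 0.27) = e^(−λ·0.27) = e^(−1.35) ≈ 0.259.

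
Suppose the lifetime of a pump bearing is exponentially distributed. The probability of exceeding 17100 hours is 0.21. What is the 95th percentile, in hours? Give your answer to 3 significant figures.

e^(−λ·17100) = 0.21 ⇒ λ = −ln(0.21)/17100 = 0.000091266.
95th percentile: 1 − e^(−λt) = 0.95, t = −ln(0.05)/λ = 32824.2 hours.

32800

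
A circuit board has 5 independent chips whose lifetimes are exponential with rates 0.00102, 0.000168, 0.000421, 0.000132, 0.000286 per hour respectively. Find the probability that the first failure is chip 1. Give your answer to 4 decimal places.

The time to first failure is exponential with rate Σλ = 0.00102 + 0.000168 + 0.000421 + 0.000132 + 0.000286 = 0.002027.
P(chip 1 first) = λ_1/Σλ = 0.00102/0.002027 ≈ 0.5032.

0.5032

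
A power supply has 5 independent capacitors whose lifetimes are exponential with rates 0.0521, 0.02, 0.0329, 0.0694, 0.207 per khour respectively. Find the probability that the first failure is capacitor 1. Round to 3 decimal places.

0.137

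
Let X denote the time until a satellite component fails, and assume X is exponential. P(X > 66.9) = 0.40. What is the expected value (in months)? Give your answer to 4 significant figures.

e^(−λ·66.9) = 0.40 ⇒ λ = −ln(0.40)/66.9 = 0.0136964.
Mean = 1/λ = 73.0118 months.

73.01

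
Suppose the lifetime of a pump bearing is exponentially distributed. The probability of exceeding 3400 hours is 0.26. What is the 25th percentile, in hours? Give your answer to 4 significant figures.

e^(−λ·3400) = 0.26 ⇒ λ = −ln(0.26)/3400 = 0.000396198.
25th percentile: 1 − e^(−λt) = 0.25, t = −ln(0.75)/λ = 726.107 hours.

726.1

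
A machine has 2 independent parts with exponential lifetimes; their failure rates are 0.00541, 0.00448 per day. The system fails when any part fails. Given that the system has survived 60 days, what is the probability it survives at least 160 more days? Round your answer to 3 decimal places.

0.205

Time to first failure ~ Exp(Σλ) with Σλ = 0.00989.
By memorylessness, P(T > 60+160 | T > 60) = P(T > 160) = e^(−0.00989·160) ≈ 0.205.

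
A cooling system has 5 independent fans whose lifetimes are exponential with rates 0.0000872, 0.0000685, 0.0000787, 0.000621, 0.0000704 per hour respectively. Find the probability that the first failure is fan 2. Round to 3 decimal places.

The time to first failure is exponential with rate Σλ = 0.0000872 + 0.0000685 + 0.0000787 + 0.000621 + 0.0000704 = 0.0009258.
P(fan 2 first) = λ_2/Σλ = 0.0000685/0.0009258 ≈ 0.074.

0.074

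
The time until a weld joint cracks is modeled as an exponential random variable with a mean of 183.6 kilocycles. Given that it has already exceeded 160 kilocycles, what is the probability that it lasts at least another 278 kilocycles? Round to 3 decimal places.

0.220

The rate is λ = 1/183.6 = 0.00544662 per kilocycle.
P(X > s+t | X > s) = e^(−λ(s+t))/e^(−λs) = e^(−λt), independent of s = 160.
P(X > 278) = e^(−1.5142) ≈ 0.220.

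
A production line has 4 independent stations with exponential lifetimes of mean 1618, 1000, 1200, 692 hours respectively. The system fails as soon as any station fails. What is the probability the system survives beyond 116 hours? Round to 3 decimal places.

The first failure time is exponential with rate Σλ_i = 1/1618 + 1/1000 + 1/1200 + 1/692 = 0.00389647 per hour.
P(min > 116) = e^(−0.00389647·116) = e^(−0.45199) ≈ 0.636.

0.636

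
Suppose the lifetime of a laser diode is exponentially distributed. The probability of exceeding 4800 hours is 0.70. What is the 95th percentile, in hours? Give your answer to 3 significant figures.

40300

e^(−λ·4800) = 0.70 ⇒ λ = −ln(0.70)/4800 = 0.0000743073.
95th percentile: 1 − e^(−λt) = 0.95, t = −ln(0.05)/λ = 40315.5 hours.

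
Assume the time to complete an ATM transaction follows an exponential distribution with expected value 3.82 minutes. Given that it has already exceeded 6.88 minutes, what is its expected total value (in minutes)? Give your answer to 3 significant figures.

10.7

The rate is λ = 1/3.82 = 0.26178 per minute.
By memorylessness, E[X | X > 6.88] = 6.88 + 1/λ = 6.88 + 3.82 = 10.7 minutes.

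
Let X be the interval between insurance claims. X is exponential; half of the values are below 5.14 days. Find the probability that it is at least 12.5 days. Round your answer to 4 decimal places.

For an exponential, median = ln(2)/λ, so λ = ln 2 / 5.14 = 0.134854 per day.
P(X > 12.5) = e^(−λ·12.5) = e^(−1.6857) ≈ 0.1853.

0.1853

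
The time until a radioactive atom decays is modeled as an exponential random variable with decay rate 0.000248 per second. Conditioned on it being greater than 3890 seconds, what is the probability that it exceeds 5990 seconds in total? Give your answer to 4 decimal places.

0.5940

The exponential is memoryless, so the remaining time is again Exp(λ): the condition X > 3890 is irrelevant.
P(X > 2100) = e^(−0.5208) ≈ 0.5940.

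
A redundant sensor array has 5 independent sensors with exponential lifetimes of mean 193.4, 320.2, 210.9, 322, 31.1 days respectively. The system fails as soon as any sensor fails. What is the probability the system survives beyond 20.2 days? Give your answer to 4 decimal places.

The first failure time is exponential with rate Σλ_i = 1/193.4 + 1/320.2 + 1/210.9 + 1/322 + 1/31.1 = 0.0482952 per day.
P(min > 20.2) = e^(−0.0482952·20.2) = e^(−0.97556) ≈ 0.3770.

0.3770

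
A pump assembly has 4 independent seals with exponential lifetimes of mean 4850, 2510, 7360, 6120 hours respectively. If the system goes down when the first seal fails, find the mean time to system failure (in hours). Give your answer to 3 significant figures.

The first failure time is exponential with rate Σλ_i = 1/4850 + 1/2510 + 1/7360 + 1/6120 = 0.00090386 per hour.
E[min] = 1/Σλ = 1/0.00090386 = 1106.37 hours.

1110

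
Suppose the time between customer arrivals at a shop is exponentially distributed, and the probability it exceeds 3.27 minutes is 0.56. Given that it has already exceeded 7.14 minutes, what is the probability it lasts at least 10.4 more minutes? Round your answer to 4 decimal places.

From e^(−λ·3.27) = 0.56, λ = −ln(0.56)/3.27 = 0.177315.
Memoryless: P(X > 7.14+10.4 | X > 7.14) = P(X > 10.4) = e^(−0.177315·10.4) ≈ 0.1582.

0.1582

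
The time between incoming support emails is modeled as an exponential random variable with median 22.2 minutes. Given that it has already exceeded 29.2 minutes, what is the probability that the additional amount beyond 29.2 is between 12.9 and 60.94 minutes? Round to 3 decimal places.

0.519

For an exponential, median = ln(2)/λ, so λ = ln 2 / 22.2 = 0.0312228 per minute.
Memoryless: the residual past 29.2 is again Exp(λ).
P(12.9 < residual < 60.94) = e^(−λ·12.9) − e^(−λ·60.94) = 0.66846 − 0.14916 ≈ 0.519.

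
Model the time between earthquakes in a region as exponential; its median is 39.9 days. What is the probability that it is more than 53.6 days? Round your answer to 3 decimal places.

For an exponential, median = ln(2)/λ, so λ = ln 2 / 39.9 = 0.0173721 per day.
P(X > 53.6) = e^(−λ·53.6) = e^(−0.93115) ≈ 0.394.

0.394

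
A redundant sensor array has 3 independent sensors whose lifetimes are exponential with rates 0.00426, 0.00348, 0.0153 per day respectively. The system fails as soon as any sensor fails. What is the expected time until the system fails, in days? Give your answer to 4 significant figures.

The time to first failure is exponential with rate Σλ = 0.00426 + 0.00348 + 0.0153 = 0.02304.
E[min] = 1/Σλ = 1/0.02304 = 43.4028 days.

43.40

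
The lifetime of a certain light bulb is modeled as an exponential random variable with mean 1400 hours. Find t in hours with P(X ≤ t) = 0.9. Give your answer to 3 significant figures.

The rate is λ = 1/1400 = 0.000714286 per hour.
Set 1 − e^(−λt) = 0.9, so t = −ln(0.1)/λ = 2.3026/0.000714286 ≈ 3223.62 hours.

3220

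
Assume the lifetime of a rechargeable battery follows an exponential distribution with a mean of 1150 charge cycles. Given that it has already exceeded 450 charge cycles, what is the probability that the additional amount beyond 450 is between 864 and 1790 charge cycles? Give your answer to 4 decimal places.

0.2609

The rate is λ = 1/1150 = 0.000869565 per charge cycle.
Memoryless: the residual past 450 is again Exp(λ).
P(864 < residual < 1790) = e^(−λ·864) − e^(−λ·1790) = 0.47175 − 0.21087 ≈ 0.2609.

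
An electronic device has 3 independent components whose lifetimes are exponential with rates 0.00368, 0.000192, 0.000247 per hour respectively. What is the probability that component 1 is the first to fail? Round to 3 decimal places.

The time to first failure is exponential with rate Σλ = 0.00368 + 0.000192 + 0.000247 = 0.004119.
P(component 1 first) = λ_1/Σλ = 0.00368/0.004119 ≈ 0.893.

0.893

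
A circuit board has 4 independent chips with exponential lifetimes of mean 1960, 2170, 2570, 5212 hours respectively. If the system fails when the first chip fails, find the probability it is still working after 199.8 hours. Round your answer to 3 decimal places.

The first failure time is exponential with rate Σλ_i = 1/1960 + 1/2170 + 1/2570 + 1/5212 = 0.001552 per hour.
P(min > 199.8) = e^(−0.001552·199.8) = e^(−0.31009) ≈ 0.733.

0.733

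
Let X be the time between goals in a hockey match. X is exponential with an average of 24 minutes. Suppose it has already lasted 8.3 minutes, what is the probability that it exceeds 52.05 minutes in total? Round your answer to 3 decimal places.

0.162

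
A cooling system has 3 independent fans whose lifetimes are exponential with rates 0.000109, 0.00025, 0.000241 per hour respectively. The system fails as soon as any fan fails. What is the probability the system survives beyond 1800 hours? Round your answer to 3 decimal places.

The time to first failure is exponential with rate Σλ = 0.000109 + 0.00025 + 0.000241 = 0.0006.
P(min > 1800) = e^(−0.0006·1800) = e^(−1.08) ≈ 0.340.

0.340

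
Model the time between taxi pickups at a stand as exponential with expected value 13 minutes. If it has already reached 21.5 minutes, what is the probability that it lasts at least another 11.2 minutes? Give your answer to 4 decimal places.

The rate is λ = 1/13 = 0.0769231 per minute.
By the memoryless property, P(X > 21.5+11.2 | X > 21.5) = P(X > 11.2).
P(X > 11.2) = e^(−0.86154) ≈ 0.4225.

0.4225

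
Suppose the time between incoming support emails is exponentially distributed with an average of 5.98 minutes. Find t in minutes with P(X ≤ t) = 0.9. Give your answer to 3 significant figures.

13.8

The rate is λ = 1/5.98 = 0.167224 per minute.
Set 1 − e^(−λt) = 0.9, so t = −ln(0.1)/λ = 2.3026/0.167224 ≈ 13.7695 minutes.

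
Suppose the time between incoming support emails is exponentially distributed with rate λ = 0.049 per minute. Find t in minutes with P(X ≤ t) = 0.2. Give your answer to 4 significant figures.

Set 1 − e^(−λt) = 0.2, so t = −ln(0.8)/λ = 0.22314/0.049 ≈ 4.55395 minutes.

4.554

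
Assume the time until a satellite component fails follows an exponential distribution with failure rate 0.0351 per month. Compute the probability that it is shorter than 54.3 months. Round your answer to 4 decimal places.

P(X ≤ 54.3) = 1 − e^(−λ·54.3) = 1 − e^(−1.9059) ≈ 0.8513.

0.8513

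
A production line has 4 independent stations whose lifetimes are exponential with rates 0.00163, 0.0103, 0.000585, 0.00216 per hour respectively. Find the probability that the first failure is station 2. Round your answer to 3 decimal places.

The time to first failure is exponential with rate Σλ = 0.00163 + 0.0103 + 0.000585 + 0.00216 = 0.014675.
P(station 2 first) = λ_2/Σλ = 0.0103/0.014675 ≈ 0.702.

0.702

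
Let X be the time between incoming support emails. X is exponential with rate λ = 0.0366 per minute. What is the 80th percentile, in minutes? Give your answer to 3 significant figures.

44.0

Set 1 − e^(−λt) = 0.8, so t = −ln(0.2)/λ = 1.6094/0.0366 ≈ 43.9737 minutes.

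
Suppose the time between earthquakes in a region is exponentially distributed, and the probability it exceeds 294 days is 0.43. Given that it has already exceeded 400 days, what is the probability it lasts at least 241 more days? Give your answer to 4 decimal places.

From e^(−λ·294) = 0.43, λ = −ln(0.43)/294 = 0.00287065.
Memoryless: P(X > 400+241 | X > 400) = P(X > 241) = e^(−0.00287065·241) ≈ 0.5007.

0.5007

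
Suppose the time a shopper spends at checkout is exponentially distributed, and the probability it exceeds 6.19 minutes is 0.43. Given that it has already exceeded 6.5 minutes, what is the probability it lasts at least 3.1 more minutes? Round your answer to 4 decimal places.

From e^(−λ·6.19) = 0.43, λ = −ln(0.43)/6.19 = 0.136344.
Memoryless: P(X > 6.5+3.1 | X > 6.5) = P(X > 3.1) = e^(−0.136344·3.1) ≈ 0.6553.

0.6553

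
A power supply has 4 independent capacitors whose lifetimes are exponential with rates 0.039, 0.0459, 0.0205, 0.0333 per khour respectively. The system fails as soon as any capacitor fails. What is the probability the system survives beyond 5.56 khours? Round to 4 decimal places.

0.4625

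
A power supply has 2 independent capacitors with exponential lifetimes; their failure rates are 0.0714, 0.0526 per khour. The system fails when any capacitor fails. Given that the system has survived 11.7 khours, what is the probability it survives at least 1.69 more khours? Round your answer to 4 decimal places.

0.8109

Time to first failure ~ Exp(Σλ) with Σλ = 0.124.
By memorylessness, P(T > 11.7+1.69 | T > 11.7) = P(T > 1.69) = e^(−0.124·1.69) ≈ 0.8109.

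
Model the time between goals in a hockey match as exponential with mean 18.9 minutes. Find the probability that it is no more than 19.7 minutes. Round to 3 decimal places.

0.647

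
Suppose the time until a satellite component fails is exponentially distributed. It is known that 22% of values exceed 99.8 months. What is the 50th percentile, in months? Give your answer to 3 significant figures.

45.7

e^(−λ·99.8) = 0.22 ⇒ λ = −ln(0.22)/99.8 = 0.0151716.
50th percentile: 1 − e^(−λt) = 0.5, t = −ln(0.5)/λ = 45.6871 months.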